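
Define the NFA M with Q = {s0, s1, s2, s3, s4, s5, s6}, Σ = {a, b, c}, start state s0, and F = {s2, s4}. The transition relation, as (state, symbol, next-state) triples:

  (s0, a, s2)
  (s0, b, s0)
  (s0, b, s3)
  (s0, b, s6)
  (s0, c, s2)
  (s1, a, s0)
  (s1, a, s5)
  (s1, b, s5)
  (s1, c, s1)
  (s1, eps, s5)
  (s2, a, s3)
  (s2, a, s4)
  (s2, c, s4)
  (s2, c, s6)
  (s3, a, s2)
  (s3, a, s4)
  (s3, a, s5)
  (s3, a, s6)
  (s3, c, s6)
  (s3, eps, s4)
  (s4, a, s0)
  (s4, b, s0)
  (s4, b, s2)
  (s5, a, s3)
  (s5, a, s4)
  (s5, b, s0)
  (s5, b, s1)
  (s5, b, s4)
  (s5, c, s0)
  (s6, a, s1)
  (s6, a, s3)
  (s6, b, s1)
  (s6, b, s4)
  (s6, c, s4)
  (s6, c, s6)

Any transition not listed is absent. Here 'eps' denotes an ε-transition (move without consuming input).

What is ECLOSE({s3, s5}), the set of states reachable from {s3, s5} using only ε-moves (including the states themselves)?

{s3, s4, s5}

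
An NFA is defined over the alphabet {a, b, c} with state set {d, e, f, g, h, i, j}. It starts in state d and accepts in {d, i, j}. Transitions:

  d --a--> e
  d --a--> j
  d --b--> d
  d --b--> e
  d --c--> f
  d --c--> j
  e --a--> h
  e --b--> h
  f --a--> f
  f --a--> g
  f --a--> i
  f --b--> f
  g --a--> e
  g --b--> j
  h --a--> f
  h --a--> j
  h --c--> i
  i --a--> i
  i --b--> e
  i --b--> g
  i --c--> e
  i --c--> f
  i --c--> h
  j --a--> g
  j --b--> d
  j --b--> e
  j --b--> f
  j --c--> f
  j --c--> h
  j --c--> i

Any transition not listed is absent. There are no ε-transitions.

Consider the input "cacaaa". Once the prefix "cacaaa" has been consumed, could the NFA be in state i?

Start in {d}.
Read 'c': d→{f, j}; now {f, j}.
Read 'a': f→{f, g, i}, j→{g}; now {f, g, i}.
Read 'c': f→∅, g→∅, i→{e, f, h}; now {e, f, h}.
Read 'a': e→{h}, f→{f, g, i}, h→{f, j}; now {f, g, h, i, j}.
Read 'a': f→{f, g, i}, g→{e}, h→{f, j}, i→{i}, j→{g}; now {e, f, g, i, j}.
Read 'a': e→{h}, f→{f, g, i}, g→{e}, i→{i}, j→{g}; now {e, f, g, h, i}.
State i is in {e, f, g, h, i}.

Yes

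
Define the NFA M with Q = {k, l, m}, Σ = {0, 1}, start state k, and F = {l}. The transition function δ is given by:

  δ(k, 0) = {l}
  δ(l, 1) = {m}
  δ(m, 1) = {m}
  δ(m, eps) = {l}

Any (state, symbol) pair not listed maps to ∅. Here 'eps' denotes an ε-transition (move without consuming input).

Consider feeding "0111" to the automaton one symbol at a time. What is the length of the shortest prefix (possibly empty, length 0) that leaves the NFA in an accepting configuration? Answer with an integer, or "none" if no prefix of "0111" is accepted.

Start in {k}.
Read '0': k→{l}; now {l}.
None of the earlier sets intersect F, but {l} does.

1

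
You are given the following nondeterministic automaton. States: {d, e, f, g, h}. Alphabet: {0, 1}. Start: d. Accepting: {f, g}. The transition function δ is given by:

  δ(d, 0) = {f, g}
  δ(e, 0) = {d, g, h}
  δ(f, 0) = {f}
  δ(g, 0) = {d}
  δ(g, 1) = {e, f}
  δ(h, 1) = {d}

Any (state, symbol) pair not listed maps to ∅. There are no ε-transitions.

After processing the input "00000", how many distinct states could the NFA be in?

Start in {d}.
Read '0': {d} → {f, g}.
Read '0': {f, g} → {d, f}.
Read '0': {d, f} → {f, g}.
Read '0': {f, g} → {d, f}.
Read '0': {d, f} → {f, g}.
That set has 2 states.

2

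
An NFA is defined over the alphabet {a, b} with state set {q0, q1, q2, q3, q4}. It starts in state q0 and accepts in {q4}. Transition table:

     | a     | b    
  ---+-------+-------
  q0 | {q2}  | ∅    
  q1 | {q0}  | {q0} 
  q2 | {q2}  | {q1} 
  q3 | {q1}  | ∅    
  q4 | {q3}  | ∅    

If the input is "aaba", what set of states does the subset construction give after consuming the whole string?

{q0}

Start in {q0}.
Read 'a': q0→{q2}; now {q2}.
Read 'a': q2→{q2}; now {q2}.
Read 'b': q2→{q1}; now {q1}.
Read 'a': q1→{q0}; now {q0}.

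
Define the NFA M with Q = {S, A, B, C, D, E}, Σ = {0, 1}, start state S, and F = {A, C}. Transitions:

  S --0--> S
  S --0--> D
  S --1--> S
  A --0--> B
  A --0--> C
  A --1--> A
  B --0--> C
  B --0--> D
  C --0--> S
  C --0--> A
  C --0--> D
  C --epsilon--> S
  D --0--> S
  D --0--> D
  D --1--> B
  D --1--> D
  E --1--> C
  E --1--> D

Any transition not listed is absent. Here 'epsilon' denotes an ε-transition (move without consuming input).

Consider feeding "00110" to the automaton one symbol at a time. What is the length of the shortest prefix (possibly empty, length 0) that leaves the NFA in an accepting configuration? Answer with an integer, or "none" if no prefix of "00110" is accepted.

5

Start in {S}.
Read '0': {S} → {S, D}.
Read '0': {S, D} → {S, D}.
Read '1': {S, D} → {S, B, D}.
Read '1': {S, B, D} → {S, B, D}.
Read '0': {S, B, D} → {S, C, D}.
None of the earlier sets intersect F, but {S, C, D} does.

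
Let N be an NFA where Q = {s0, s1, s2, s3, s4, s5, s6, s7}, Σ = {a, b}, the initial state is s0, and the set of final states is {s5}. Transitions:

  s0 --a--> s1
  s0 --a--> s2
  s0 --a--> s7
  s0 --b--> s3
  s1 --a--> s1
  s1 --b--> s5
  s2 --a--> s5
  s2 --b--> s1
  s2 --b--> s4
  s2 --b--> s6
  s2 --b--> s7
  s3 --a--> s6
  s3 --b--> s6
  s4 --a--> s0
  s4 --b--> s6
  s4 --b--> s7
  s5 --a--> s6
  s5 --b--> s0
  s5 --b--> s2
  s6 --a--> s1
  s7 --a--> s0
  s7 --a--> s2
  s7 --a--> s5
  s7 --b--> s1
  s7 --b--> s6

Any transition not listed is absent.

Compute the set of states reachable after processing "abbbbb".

Start in {s0}.
Read 'a': s0→{s1, s2, s7}; now {s1, s2, s7}.
Read 'b': s1→{s5}, s2→{s1, s4, s6, s7}, s7→{s1, s6}; now {s1, s4, s5, s6, s7}.
Read 'b': s1→{s5}, s4→{s6, s7}, s5→{s0, s2}, s6→∅, s7→{s1, s6}; now {s0, s1, s2, s5, s6, s7}.
Read 'b': s0→{s3}, s1→{s5}, s2→{s1, s4, s6, s7}, s5→{s0, s2}, s6→∅, s7→{s1, s6}; now {s0, s1, s2, s3, s4, s5, s6, s7}.
Read 'b': s0→{s3}, s1→{s5}, s2→{s1, s4, s6, s7}, s3→{s6}, s4→{s6, s7}, s5→{s0, s2}, s6→∅, s7→{s1, s6}; now {s0, s1, s2, s3, s4, s5, s6, s7}.
Read 'b': s0→{s3}, s1→{s5}, s2→{s1, s4, s6, s7}, s3→{s6}, s4→{s6, s7}, s5→{s0, s2}, s6→∅, s7→{s1, s6}; now {s0, s1, s2, s3, s4, s5, s6, s7}.

{s0, s1, s2, s3, s4, s5, s6, s7}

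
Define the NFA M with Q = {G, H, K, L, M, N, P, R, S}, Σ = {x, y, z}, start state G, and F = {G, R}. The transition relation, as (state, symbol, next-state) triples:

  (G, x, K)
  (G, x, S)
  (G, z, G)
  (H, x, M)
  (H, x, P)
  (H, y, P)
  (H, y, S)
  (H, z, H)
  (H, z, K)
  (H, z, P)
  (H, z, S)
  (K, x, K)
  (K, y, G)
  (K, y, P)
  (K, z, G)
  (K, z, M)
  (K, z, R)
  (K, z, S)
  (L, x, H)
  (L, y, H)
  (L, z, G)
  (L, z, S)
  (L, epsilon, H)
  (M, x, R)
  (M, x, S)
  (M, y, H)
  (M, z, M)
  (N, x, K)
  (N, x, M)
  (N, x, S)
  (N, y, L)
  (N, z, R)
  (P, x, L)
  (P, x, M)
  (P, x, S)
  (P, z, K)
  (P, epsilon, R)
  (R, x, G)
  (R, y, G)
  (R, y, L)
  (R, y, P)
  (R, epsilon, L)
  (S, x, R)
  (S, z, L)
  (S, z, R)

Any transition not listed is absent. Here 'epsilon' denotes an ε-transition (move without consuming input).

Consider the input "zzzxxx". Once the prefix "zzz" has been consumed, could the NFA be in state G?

Yes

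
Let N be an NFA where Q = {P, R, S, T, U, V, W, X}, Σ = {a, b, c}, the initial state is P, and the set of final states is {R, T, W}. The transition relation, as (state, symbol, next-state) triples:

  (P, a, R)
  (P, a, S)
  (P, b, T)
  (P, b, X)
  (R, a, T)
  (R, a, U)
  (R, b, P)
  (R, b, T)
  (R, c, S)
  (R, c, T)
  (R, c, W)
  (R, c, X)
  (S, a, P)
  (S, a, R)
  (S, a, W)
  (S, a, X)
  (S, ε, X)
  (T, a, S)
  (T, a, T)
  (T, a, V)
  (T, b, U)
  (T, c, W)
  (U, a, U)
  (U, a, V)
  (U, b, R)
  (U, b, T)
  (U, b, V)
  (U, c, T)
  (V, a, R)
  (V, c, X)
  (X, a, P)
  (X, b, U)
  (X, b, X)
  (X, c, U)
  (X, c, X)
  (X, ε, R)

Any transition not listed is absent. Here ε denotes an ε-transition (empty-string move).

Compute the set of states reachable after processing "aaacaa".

Start in {P}.
Read 'a': P→{R, S}; union {R, S}; ε-closure = {R, S, X}.
Read 'a': R→{T, U}, S→{P, R, W, X}, X→{P}; now {P, R, T, U, W, X}.
Read 'a': P→{R, S}, R→{T, U}, T→{S, T, V}, U→{U, V}, W→∅, X→{P}; union {P, R, S, T, U, V}; ε-closure = {P, R, S, T, U, V, X}.
Read 'c': P→∅, R→{S, T, W, X}, S→∅, T→{W}, U→{T}, V→{X}, X→{U, X}; union {S, T, U, W, X}; ε-closure = {R, S, T, U, W, X}.
Read 'a': R→{T, U}, S→{P, R, W, X}, T→{S, T, V}, U→{U, V}, W→∅, X→{P}; now {P, R, S, T, U, V, W, X}.
Read 'a': P→{R, S}, R→{T, U}, S→{P, R, W, X}, T→{S, T, V}, U→{U, V}, V→{R}, W→∅, X→{P}; now {P, R, S, T, U, V, W, X}.

{P, R, S, T, U, V, W, X}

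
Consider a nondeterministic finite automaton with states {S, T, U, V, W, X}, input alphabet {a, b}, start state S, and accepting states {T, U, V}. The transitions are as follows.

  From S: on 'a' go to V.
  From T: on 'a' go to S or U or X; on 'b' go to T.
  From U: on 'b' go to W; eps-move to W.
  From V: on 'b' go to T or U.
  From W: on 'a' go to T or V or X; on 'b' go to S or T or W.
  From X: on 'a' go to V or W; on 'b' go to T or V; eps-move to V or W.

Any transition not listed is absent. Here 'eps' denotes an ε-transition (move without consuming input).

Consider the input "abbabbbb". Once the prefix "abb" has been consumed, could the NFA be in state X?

Start in {S}.
Read 'a': {S} → {V}.
Read 'b': {V} → {T, U, W}.
Read 'b': {T, U, W} → {S, T, W}.
State X is not in {S, T, W}.

No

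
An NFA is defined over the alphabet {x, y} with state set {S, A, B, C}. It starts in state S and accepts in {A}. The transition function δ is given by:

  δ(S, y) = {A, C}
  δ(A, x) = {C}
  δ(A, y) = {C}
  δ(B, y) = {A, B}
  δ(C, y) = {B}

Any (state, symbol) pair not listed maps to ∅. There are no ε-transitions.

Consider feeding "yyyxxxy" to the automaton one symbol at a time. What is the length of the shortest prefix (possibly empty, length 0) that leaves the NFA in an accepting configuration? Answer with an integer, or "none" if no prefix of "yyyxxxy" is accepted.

1

Start in {S}.
Read 'y': {S} → {A, C}.
None of the earlier sets intersect F, but {A, C} does.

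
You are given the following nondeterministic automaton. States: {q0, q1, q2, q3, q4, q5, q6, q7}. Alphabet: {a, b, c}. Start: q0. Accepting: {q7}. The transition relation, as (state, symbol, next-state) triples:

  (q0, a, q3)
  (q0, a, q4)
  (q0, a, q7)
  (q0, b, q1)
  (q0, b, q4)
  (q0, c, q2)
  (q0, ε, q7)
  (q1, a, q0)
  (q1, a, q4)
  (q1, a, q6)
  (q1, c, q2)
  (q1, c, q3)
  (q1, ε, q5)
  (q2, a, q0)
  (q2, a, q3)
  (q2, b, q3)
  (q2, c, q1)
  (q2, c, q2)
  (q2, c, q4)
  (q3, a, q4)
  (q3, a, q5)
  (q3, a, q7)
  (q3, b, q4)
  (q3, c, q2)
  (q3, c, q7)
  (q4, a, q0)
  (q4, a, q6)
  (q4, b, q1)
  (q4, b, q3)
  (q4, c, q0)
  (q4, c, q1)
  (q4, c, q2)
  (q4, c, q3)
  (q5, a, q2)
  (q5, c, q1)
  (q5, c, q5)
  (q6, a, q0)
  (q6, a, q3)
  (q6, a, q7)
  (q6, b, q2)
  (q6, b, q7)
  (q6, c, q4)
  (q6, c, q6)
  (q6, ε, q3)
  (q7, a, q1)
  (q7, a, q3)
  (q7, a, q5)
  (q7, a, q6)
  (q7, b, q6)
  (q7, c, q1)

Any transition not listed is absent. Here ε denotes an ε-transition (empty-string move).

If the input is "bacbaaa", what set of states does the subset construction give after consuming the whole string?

{q0, q1, q2, q3, q4, q5, q6, q7}

Start: ε-closure({q0}) = {q0, q7}.
Read 'b': {q0, q7} → {q1, q3, q4, q5, q6}.
Read 'a': {q1, q3, q4, q5, q6} → {q0, q2, q3, q4, q5, q6, q7}.
Read 'c': {q0, q2, q3, q4, q5, q6, q7} → {q0, q1, q2, q3, q4, q5, q6, q7}.
Read 'b': {q0, q1, q2, q3, q4, q5, q6, q7} → {q1, q2, q3, q4, q5, q6, q7}.
Read 'a': {q1, q2, q3, q4, q5, q6, q7} → {q0, q1, q2, q3, q4, q5, q6, q7}.
Read 'a': {q0, q1, q2, q3, q4, q5, q6, q7} → {q0, q1, q2, q3, q4, q5, q6, q7}.
Read 'a': {q0, q1, q2, q3, q4, q5, q6, q7} → {q0, q1, q2, q3, q4, q5, q6, q7}.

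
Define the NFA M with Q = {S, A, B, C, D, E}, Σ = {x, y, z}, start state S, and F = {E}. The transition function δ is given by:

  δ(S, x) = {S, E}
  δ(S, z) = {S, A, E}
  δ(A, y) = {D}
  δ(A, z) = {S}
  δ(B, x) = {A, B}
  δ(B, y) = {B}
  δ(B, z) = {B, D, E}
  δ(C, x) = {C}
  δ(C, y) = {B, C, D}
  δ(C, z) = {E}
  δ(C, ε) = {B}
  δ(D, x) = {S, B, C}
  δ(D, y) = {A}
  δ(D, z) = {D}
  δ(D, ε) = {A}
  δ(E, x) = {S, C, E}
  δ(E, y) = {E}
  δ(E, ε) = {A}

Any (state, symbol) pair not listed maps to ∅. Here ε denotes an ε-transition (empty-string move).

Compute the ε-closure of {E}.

{A, E}

Begin with {E}.
ε-move E → A; add A.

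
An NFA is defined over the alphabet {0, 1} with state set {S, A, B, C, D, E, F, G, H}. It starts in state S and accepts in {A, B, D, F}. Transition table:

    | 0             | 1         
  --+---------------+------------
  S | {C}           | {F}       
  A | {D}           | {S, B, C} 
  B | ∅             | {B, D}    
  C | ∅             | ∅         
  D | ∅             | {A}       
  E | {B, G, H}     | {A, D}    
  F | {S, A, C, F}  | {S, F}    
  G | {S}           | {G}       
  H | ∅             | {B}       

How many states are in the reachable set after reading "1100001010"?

Start in {S}.
Read '1': S→{F}; now {F}.
Read '1': F→{S, F}; now {S, F}.
Read '0': S→{C}, F→{S, A, C, F}; now {S, A, C, F}.
Read '0': S→{C}, A→{D}, C→∅, F→{S, A, C, F}; now {S, A, C, D, F}.
Read '0': S→{C}, A→{D}, C→∅, D→∅, F→{S, A, C, F}; now {S, A, C, D, F}.
Read '0': S→{C}, A→{D}, C→∅, D→∅, F→{S, A, C, F}; now {S, A, C, D, F}.
Read '1': S→{F}, A→{S, B, C}, C→∅, D→{A}, F→{S, F}; now {S, A, B, C, F}.
Read '0': S→{C}, A→{D}, B→∅, C→∅, F→{S, A, C, F}; now {S, A, C, D, F}.
Read '1': S→{F}, A→{S, B, C}, C→∅, D→{A}, F→{S, F}; now {S, A, B, C, F}.
Read '0': S→{C}, A→{D}, B→∅, C→∅, F→{S, A, C, F}; now {S, A, C, D, F}.
That set has 5 states.

5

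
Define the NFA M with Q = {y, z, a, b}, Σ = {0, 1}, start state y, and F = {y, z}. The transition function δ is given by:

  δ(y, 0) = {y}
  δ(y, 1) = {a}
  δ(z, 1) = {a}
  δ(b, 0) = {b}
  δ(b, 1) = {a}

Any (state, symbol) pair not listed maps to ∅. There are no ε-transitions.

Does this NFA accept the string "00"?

Start in {y}.
Read '0': y→{y}; now {y}.
Read '0': y→{y}; now {y}.
The final set {y} contains the accepting state y.

Yes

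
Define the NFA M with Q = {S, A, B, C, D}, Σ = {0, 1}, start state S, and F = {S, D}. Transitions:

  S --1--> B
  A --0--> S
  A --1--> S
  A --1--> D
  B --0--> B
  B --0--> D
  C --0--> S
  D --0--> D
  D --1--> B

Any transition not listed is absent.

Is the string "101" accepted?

No

Start in {S}.
Read '1': S→{B}; now {B}.
Read '0': B→{B, D}; now {B, D}.
Read '1': B→∅, D→{B}; now {B}.
The final set {B} contains no accepting state.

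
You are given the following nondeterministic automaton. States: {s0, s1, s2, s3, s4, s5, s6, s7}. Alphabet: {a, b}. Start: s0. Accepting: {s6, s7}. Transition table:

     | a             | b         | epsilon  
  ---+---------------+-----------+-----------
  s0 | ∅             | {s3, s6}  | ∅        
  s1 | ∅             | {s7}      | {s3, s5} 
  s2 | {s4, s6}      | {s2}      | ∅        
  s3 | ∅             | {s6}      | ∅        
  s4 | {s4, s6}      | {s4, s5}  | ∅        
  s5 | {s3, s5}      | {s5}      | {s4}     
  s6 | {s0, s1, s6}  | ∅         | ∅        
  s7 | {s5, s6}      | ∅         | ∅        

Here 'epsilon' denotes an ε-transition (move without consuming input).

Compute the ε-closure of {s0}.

{s0}

Begin with {s0}.
No ε-moves leave this set, so the closure equals the set itself.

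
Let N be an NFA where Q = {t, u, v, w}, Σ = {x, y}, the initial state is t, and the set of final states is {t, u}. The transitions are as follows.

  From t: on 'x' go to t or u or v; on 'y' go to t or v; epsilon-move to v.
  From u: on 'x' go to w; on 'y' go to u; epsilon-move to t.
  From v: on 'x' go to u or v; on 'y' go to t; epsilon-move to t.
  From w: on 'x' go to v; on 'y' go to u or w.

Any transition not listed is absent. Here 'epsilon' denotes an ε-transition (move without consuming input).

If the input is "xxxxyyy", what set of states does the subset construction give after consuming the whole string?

{t, u, v, w}

Start: ε-closure({t}) = {t, v}.
Read 'x': {t, v} → {t, u, v}.
Read 'x': {t, u, v} → {t, u, v, w}.
Read 'x': {t, u, v, w} → {t, u, v, w}.
Read 'x': {t, u, v, w} → {t, u, v, w}.
Read 'y': {t, u, v, w} → {t, u, v, w}.
Read 'y': {t, u, v, w} → {t, u, v, w}.
Read 'y': {t, u, v, w} → {t, u, v, w}.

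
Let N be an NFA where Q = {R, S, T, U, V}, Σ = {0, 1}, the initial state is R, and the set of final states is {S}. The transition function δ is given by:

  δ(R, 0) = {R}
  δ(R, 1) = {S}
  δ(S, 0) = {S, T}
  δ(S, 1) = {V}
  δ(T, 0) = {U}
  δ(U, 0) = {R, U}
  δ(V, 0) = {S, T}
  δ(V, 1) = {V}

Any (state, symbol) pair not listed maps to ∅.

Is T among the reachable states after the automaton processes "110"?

Yes

Start in {R}.
Read '1': {R} → {S}.
Read '1': {S} → {V}.
Read '0': {V} → {S, T}.
State T is in {S, T}.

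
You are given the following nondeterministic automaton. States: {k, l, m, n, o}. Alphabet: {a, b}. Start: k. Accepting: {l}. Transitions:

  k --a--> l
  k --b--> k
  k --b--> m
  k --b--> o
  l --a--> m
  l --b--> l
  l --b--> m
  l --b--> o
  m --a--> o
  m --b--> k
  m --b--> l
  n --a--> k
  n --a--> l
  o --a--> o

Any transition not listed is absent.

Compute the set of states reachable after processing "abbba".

Start in {k}.
Read 'a': k→{l}; now {l}.
Read 'b': l→{l, m, o}; now {l, m, o}.
Read 'b': l→{l, m, o}, m→{k, l}, o→∅; now {k, l, m, o}.
Read 'b': k→{k, m, o}, l→{l, m, o}, m→{k, l}, o→∅; now {k, l, m, o}.
Read 'a': k→{l}, l→{m}, m→{o}, o→{o}; now {l, m, o}.

{l, m, o}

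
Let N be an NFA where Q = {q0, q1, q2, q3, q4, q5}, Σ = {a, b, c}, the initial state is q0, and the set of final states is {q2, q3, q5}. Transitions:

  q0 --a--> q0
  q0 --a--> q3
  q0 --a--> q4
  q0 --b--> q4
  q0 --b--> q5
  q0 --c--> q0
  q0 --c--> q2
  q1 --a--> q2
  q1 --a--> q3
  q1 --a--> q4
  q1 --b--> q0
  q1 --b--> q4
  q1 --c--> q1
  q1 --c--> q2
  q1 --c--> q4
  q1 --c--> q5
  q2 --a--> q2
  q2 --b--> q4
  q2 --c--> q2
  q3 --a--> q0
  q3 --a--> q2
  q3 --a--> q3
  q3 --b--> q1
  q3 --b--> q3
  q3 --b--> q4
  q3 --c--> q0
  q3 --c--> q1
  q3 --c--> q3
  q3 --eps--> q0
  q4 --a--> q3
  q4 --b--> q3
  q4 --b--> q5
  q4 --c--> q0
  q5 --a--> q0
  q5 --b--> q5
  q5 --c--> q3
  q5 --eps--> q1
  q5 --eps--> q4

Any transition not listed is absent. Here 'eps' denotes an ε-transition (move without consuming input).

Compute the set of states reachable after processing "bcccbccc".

Start in {q0}.
Read 'b': q0→{q4, q5}; union {q4, q5}; ε-closure = {q1, q4, q5}.
Read 'c': q1→{q1, q2, q4, q5}, q4→{q0}, q5→{q3}; now {q0, q1, q2, q3, q4, q5}.
Read 'c': q0→{q0, q2}, q1→{q1, q2, q4, q5}, q2→{q2}, q3→{q0, q1, q3}, q4→{q0}, q5→{q3}; now {q0, q1, q2, q3, q4, q5}.
Read 'c': q0→{q0, q2}, q1→{q1, q2, q4, q5}, q2→{q2}, q3→{q0, q1, q3}, q4→{q0}, q5→{q3}; now {q0, q1, q2, q3, q4, q5}.
Read 'b': q0→{q4, q5}, q1→{q0, q4}, q2→{q4}, q3→{q1, q3, q4}, q4→{q3, q5}, q5→{q5}; now {q0, q1, q3, q4, q5}.
Read 'c': q0→{q0, q2}, q1→{q1, q2, q4, q5}, q3→{q0, q1, q3}, q4→{q0}, q5→{q3}; now {q0, q1, q2, q3, q4, q5}.
Read 'c': q0→{q0, q2}, q1→{q1, q2, q4, q5}, q2→{q2}, q3→{q0, q1, q3}, q4→{q0}, q5→{q3}; now {q0, q1, q2, q3, q4, q5}.
Read 'c': q0→{q0, q2}, q1→{q1, q2, q4, q5}, q2→{q2}, q3→{q0, q1, q3}, q4→{q0}, q5→{q3}; now {q0, q1, q2, q3, q4, q5}.

{q0, q1, q2, q3, q4, q5}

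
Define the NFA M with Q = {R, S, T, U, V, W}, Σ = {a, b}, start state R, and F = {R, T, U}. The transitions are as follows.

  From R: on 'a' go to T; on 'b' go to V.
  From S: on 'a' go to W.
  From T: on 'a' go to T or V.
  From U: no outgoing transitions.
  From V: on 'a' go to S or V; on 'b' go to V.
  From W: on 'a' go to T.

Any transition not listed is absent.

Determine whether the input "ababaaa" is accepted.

No

Start in {R}.
Read 'a': {R} → {T}.
Read 'b': {T} → ∅.
The set is empty and remains empty for the remaining 5 symbols.
The final set ∅ contains no accepting state.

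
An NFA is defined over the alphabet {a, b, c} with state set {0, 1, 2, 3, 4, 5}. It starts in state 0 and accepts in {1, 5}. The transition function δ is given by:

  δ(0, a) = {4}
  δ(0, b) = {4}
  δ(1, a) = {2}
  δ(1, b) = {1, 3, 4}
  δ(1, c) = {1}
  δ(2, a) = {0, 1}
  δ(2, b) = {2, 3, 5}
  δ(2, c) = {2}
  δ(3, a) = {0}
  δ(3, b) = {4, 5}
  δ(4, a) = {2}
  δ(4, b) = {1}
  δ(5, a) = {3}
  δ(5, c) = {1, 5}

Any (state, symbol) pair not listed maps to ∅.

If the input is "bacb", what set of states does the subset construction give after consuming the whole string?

{2, 3, 5}

Start in {0}.
Read 'b': 0→{4}; now {4}.
Read 'a': 4→{2}; now {2}.
Read 'c': 2→{2}; now {2}.
Read 'b': 2→{2, 3, 5}; now {2, 3, 5}.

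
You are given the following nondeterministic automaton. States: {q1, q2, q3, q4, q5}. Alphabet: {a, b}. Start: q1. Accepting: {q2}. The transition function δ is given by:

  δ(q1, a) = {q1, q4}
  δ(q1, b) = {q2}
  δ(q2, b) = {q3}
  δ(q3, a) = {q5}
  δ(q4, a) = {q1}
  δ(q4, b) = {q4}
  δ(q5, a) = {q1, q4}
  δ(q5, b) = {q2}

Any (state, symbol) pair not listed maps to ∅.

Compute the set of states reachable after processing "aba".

{q1}

Start in {q1}.
Read 'a': q1→{q1, q4}; now {q1, q4}.
Read 'b': q1→{q2}, q4→{q4}; now {q2, q4}.
Read 'a': q2→∅, q4→{q1}; now {q1}.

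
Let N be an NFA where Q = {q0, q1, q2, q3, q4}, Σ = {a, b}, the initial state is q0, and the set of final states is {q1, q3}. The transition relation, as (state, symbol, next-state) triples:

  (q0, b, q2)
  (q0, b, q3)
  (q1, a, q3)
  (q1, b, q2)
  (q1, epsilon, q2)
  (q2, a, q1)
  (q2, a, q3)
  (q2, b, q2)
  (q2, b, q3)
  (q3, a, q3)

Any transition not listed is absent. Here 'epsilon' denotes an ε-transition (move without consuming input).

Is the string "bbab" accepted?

Start in {q0}.
Read 'b': q0→{q2, q3}; now {q2, q3}.
Read 'b': q2→{q2, q3}, q3→∅; now {q2, q3}.
Read 'a': q2→{q1, q3}, q3→{q3}; union {q1, q3}; ε-closure = {q1, q2, q3}.
Read 'b': q1→{q2}, q2→{q2, q3}, q3→∅; now {q2, q3}.
The final set {q2, q3} contains the accepting state q3.

Yes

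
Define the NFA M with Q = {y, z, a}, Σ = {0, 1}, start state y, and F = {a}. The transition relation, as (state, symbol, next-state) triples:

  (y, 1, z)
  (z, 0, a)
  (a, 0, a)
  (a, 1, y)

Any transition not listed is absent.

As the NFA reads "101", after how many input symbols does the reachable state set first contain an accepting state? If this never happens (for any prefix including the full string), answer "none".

2

Start in {y}.
Read '1': y→{z}; now {z}.
Read '0': z→{a}; now {a}.
None of the earlier sets intersect F, but {a} does.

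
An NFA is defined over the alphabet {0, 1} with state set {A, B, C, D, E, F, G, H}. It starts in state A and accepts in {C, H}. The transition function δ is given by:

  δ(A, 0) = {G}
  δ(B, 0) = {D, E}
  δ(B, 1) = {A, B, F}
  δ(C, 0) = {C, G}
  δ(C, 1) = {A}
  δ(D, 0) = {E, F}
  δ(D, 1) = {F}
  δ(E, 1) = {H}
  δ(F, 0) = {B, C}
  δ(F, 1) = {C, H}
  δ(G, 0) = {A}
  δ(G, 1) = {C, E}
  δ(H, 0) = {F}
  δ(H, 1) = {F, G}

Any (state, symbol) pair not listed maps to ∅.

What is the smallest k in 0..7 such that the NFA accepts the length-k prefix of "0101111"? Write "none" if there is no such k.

2

Start in {A}.
Read '0': A→{G}; now {G}.
Read '1': G→{C, E}; now {C, E}.
None of the earlier sets intersect F, but {C, E} does.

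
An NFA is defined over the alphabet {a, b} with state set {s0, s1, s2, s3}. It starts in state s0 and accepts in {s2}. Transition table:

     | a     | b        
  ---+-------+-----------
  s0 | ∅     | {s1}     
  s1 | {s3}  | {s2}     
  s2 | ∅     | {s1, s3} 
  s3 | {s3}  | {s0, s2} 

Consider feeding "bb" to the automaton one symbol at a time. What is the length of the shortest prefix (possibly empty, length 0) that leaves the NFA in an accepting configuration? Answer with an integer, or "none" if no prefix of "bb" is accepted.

2

Start in {s0}.
Read 'b': {s0} → {s1}.
Read 'b': {s1} → {s2}.
None of the earlier sets intersect F, but {s2} does.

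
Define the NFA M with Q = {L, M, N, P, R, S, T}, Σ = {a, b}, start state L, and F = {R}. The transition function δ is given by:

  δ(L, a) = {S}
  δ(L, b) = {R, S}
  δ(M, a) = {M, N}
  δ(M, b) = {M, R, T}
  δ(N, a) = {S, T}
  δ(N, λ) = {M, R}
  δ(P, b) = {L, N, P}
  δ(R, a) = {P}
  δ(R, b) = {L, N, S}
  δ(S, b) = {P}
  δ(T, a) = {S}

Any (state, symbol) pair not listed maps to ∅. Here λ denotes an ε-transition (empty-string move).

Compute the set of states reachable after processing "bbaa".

{M, N, P, R, S, T}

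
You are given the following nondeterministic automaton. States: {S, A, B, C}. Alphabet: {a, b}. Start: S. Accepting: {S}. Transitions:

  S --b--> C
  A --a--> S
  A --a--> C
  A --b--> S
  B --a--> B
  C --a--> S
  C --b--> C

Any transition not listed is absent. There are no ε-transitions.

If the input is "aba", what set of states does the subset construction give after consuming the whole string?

∅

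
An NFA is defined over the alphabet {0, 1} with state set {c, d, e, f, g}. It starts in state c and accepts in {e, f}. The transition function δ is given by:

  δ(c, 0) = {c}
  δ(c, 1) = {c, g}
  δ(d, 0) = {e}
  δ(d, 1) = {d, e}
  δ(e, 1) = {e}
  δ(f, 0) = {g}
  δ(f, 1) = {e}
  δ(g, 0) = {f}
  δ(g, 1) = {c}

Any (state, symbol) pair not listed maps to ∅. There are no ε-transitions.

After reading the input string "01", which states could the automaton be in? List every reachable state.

{c, g}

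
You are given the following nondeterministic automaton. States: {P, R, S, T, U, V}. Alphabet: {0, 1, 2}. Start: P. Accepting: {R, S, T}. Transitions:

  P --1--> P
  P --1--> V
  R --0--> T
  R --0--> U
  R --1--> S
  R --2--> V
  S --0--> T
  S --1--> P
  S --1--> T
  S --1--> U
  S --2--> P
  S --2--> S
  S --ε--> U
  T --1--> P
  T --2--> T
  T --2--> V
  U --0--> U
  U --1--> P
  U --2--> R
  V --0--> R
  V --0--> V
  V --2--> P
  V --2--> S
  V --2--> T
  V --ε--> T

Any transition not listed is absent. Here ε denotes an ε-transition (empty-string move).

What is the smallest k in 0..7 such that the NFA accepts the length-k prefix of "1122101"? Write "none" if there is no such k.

Start in {P}.
Read '1': {P} → {P, T, V}.
None of the earlier sets intersect F, but {P, T, V} does.

1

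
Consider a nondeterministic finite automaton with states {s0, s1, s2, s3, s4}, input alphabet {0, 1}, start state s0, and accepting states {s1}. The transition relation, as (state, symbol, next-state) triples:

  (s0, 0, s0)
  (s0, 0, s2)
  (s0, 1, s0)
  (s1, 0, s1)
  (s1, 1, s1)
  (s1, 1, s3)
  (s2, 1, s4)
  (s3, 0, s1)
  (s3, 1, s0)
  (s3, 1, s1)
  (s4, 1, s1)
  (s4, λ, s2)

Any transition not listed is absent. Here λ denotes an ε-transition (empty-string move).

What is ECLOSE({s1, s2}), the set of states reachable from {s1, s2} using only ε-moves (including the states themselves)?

Begin with {s1, s2}.
No ε-moves leave this set, so the closure equals the set itself.

{s1, s2}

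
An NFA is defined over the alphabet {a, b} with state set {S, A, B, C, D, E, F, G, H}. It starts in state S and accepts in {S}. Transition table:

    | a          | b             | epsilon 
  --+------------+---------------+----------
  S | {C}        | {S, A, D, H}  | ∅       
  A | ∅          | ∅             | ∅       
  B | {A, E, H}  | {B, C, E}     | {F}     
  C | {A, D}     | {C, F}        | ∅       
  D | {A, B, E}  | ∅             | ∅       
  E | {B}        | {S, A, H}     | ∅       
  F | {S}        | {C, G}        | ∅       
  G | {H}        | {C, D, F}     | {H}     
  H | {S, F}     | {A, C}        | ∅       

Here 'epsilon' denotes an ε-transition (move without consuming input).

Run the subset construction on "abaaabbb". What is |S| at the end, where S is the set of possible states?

9

Start in {S}.
Read 'a': S→{C}; now {C}.
Read 'b': C→{C, F}; now {C, F}.
Read 'a': C→{A, D}, F→{S}; now {S, A, D}.
Read 'a': S→{C}, A→∅, D→{A, B, E}; union {A, B, C, E}; ε-closure = {A, B, C, E, F}.
Read 'a': A→∅, B→{A, E, H}, C→{A, D}, E→{B}, F→{S}; union {S, A, B, D, E, H}; ε-closure = {S, A, B, D, E, F, H}.
Read 'b': S→{S, A, D, H}, A→∅, B→{B, C, E}, D→∅, E→{S, A, H}, F→{C, G}, H→{A, C}; union {S, A, B, C, D, E, G, H}; ε-closure = {S, A, B, C, D, E, F, G, H}.
Read 'b': S→{S, A, D, H}, A→∅, B→{B, C, E}, C→{C, F}, D→∅, E→{S, A, H}, F→{C, G}, G→{C, D, F}, H→{A, C}; now {S, A, B, C, D, E, F, G, H}.
Read 'b': S→{S, A, D, H}, A→∅, B→{B, C, E}, C→{C, F}, D→∅, E→{S, A, H}, F→{C, G}, G→{C, D, F}, H→{A, C}; now {S, A, B, C, D, E, F, G, H}.
That set has 9 states.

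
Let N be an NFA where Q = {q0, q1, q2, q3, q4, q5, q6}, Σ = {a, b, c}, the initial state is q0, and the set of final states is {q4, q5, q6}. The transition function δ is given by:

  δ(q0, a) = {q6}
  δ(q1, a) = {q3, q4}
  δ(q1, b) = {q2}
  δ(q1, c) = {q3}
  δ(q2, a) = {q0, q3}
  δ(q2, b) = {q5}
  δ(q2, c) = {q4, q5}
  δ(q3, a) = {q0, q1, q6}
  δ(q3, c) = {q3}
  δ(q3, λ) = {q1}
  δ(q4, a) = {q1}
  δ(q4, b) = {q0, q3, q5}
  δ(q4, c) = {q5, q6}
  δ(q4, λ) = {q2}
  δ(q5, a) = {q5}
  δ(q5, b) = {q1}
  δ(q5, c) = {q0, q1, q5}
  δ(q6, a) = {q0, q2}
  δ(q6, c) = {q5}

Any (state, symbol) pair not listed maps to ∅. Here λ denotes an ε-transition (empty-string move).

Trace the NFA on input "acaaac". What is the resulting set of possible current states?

Start in {q0}.
Read 'a': q0→{q6}; now {q6}.
Read 'c': q6→{q5}; now {q5}.
Read 'a': q5→{q5}; now {q5}.
Read 'a': q5→{q5}; now {q5}.
Read 'a': q5→{q5}; now {q5}.
Read 'c': q5→{q0, q1, q5}; now {q0, q1, q5}.

{q0, q1, q5}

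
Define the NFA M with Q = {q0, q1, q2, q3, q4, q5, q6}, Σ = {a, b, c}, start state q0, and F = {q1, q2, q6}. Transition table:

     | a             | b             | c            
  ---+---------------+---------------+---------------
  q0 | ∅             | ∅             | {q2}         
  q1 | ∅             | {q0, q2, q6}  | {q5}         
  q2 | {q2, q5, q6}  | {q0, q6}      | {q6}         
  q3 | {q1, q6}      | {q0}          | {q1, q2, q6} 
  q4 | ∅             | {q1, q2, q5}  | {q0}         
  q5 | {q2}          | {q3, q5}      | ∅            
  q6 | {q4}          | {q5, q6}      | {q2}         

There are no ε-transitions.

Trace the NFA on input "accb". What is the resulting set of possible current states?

∅

Start in {q0}.
Read 'a': {q0} → ∅.
The set is empty and remains empty for the remaining 3 symbols.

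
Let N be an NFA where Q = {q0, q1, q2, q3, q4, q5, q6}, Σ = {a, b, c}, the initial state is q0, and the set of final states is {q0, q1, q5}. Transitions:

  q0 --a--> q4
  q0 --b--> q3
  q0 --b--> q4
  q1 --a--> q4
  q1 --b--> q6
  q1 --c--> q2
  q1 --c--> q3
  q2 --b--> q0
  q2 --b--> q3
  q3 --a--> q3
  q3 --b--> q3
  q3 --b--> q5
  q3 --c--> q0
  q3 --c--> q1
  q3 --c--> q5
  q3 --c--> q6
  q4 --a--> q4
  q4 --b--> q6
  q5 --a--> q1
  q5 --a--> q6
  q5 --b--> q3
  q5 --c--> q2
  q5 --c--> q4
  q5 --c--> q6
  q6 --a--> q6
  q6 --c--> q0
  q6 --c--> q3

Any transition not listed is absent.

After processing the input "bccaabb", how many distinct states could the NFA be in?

Start in {q0}.
Read 'b': {q0} → {q3, q4}.
Read 'c': {q3, q4} → {q0, q1, q5, q6}.
Read 'c': {q0, q1, q5, q6} → {q0, q2, q3, q4, q6}.
Read 'a': {q0, q2, q3, q4, q6} → {q3, q4, q6}.
Read 'a': {q3, q4, q6} → {q3, q4, q6}.
Read 'b': {q3, q4, q6} → {q3, q5, q6}.
Read 'b': {q3, q5, q6} → {q3, q5}.
That set has 2 states.

2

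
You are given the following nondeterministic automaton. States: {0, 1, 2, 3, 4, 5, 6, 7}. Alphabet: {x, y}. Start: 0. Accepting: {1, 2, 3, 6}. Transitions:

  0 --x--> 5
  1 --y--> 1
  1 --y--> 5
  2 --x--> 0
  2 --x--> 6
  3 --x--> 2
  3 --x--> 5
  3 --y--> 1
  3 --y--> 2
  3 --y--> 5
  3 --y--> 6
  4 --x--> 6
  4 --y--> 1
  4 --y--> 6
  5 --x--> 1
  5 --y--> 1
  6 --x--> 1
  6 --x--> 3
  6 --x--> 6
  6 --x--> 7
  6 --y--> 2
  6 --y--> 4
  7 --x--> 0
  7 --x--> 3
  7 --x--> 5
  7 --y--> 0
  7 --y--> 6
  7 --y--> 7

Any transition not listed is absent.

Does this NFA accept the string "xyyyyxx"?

No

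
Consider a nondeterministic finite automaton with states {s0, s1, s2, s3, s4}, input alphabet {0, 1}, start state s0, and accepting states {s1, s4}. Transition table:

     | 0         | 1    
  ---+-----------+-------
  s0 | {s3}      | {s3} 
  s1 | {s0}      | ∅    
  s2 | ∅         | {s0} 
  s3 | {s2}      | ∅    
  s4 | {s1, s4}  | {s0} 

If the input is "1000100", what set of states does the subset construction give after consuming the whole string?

Start in {s0}.
Read '1': {s0} → {s3}.
Read '0': {s3} → {s2}.
Read '0': {s2} → ∅.
The set is empty and remains empty for the remaining 4 symbols.

∅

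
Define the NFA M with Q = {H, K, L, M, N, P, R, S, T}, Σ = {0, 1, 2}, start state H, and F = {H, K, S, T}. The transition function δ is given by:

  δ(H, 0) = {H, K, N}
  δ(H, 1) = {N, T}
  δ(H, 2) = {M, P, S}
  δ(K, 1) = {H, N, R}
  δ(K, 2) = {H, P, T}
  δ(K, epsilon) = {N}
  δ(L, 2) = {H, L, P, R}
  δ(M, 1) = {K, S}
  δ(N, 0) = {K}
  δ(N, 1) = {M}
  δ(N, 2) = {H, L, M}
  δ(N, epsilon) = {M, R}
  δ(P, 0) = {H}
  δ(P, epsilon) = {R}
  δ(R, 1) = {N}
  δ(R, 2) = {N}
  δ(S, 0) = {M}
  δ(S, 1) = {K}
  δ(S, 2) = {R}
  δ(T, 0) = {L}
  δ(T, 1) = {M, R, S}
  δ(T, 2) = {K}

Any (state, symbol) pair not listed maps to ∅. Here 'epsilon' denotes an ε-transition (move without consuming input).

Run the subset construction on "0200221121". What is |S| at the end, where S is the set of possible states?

7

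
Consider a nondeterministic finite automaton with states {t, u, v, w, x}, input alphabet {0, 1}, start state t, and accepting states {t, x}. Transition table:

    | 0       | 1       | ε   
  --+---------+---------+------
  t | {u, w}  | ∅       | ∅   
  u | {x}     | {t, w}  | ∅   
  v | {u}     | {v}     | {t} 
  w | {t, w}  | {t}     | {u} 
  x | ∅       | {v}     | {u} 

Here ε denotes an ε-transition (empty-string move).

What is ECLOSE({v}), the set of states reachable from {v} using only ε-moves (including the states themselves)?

Begin with {v}.
ε-move v → t; add t.

{t, v}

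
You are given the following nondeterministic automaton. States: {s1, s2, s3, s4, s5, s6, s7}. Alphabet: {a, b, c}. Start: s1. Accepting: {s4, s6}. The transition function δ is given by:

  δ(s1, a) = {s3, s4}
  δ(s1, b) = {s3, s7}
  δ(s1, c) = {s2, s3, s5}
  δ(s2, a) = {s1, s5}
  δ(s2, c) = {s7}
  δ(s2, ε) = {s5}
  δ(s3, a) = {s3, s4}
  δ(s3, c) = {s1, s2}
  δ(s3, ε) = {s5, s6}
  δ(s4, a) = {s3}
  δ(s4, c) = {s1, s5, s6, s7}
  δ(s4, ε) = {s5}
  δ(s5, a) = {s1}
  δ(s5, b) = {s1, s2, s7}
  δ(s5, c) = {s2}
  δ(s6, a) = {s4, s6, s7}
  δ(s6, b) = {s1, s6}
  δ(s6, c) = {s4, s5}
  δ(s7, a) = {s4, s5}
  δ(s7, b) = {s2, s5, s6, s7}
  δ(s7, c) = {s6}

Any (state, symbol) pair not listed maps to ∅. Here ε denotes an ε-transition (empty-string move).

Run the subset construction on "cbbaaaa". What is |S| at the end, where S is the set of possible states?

Start in {s1}.
Read 'c': {s1} → {s2, s3, s5, s6}.
Read 'b': {s2, s3, s5, s6} → {s1, s2, s5, s6, s7}.
Read 'b': {s1, s2, s5, s6, s7} → {s1, s2, s3, s5, s6, s7}.
Read 'a': {s1, s2, s3, s5, s6, s7} → {s1, s3, s4, s5, s6, s7}.
Read 'a': {s1, s3, s4, s5, s6, s7} → {s1, s3, s4, s5, s6, s7}.
Read 'a': {s1, s3, s4, s5, s6, s7} → {s1, s3, s4, s5, s6, s7}.
Read 'a': {s1, s3, s4, s5, s6, s7} → {s1, s3, s4, s5, s6, s7}.
That set has 6 states.

6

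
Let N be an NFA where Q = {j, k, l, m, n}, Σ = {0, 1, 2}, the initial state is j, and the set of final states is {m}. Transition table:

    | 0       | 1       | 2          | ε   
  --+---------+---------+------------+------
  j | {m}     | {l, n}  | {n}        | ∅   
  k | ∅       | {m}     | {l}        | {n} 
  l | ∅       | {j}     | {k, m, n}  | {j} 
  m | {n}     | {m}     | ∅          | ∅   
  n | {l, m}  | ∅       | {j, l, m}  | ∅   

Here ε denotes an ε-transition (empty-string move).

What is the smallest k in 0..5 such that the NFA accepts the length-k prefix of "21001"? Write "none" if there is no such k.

none

Start in {j}.
Read '2': j→{n}; now {n}.
Read '1': n→∅; now ∅.
The set is empty and remains empty for the remaining 3 symbols.
No reachable set along the way intersects F.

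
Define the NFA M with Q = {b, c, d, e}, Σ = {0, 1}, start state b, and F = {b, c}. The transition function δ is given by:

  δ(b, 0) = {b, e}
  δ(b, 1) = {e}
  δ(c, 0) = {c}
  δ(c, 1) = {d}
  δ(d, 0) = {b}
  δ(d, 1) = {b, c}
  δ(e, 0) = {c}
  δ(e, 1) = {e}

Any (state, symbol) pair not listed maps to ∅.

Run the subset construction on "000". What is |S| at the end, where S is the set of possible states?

Start in {b}.
Read '0': b→{b, e}; now {b, e}.
Read '0': b→{b, e}, e→{c}; now {b, c, e}.
Read '0': b→{b, e}, c→{c}, e→{c}; now {b, c, e}.
That set has 3 states.

3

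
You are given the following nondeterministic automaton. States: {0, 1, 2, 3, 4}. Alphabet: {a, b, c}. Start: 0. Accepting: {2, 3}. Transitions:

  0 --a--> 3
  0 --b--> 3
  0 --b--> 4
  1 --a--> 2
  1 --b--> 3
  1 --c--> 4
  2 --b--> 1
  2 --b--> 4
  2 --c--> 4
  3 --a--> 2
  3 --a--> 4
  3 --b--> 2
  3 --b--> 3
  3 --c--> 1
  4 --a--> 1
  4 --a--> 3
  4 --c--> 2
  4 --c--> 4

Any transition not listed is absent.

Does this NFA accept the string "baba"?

Start in {0}.
Read 'b': {0} → {3, 4}.
Read 'a': {3, 4} → {1, 2, 3, 4}.
Read 'b': {1, 2, 3, 4} → {1, 2, 3, 4}.
Read 'a': {1, 2, 3, 4} → {1, 2, 3, 4}.
The final set {1, 2, 3, 4} contains the accepting states 2, 3.

Yes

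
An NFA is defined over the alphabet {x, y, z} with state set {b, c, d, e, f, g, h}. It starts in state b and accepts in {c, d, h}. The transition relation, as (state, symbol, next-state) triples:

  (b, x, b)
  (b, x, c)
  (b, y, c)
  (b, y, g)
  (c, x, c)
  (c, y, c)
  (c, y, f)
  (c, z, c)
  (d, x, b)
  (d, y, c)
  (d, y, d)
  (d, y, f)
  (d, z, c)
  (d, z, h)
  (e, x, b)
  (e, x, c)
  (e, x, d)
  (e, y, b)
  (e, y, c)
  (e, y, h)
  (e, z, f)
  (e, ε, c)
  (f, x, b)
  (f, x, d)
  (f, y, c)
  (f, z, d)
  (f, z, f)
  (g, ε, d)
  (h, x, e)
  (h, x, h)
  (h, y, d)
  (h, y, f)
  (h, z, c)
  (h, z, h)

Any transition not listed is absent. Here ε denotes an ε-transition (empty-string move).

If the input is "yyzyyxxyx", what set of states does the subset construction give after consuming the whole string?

Start in {b}.
Read 'y': {b} → {c, d, g}.
Read 'y': {c, d, g} → {c, d, f}.
Read 'z': {c, d, f} → {c, d, f, h}.
Read 'y': {c, d, f, h} → {c, d, f}.
Read 'y': {c, d, f} → {c, d, f}.
Read 'x': {c, d, f} → {b, c, d}.
Read 'x': {b, c, d} → {b, c}.
Read 'y': {b, c} → {c, d, f, g}.
Read 'x': {c, d, f, g} → {b, c, d}.

{b, c, d}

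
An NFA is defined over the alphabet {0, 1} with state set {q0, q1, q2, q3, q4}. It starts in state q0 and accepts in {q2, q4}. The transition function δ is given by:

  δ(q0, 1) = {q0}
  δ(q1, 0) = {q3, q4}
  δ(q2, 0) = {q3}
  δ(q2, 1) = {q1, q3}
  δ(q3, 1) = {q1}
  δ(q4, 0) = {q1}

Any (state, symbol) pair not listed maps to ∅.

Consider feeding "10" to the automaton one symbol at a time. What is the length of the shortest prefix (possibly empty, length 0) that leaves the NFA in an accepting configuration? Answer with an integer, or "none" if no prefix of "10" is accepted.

none

Start in {q0}.
Read '1': {q0} → {q0}.
Read '0': {q0} → ∅.
No reachable set along the way intersects F.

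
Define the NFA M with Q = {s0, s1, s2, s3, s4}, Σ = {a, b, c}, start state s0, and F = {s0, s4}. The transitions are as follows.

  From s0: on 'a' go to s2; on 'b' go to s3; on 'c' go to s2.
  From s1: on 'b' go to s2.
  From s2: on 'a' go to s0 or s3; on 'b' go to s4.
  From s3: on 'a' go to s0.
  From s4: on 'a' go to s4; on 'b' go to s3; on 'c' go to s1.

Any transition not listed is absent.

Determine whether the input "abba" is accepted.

Yes

Start in {s0}.
Read 'a': {s0} → {s2}.
Read 'b': {s2} → {s4}.
Read 'b': {s4} → {s3}.
Read 'a': {s3} → {s0}.
The final set {s0} contains the accepting state s0.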